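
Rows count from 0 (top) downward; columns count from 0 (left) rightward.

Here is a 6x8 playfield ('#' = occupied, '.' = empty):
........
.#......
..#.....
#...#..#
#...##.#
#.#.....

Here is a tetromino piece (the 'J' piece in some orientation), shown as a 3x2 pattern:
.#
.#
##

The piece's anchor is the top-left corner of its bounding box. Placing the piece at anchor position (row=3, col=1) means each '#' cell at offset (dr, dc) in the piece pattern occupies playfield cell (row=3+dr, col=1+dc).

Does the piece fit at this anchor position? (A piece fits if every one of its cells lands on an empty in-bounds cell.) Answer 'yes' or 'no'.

Answer: no

Derivation:
Check each piece cell at anchor (3, 1):
  offset (0,1) -> (3,2): empty -> OK
  offset (1,1) -> (4,2): empty -> OK
  offset (2,0) -> (5,1): empty -> OK
  offset (2,1) -> (5,2): occupied ('#') -> FAIL
All cells valid: no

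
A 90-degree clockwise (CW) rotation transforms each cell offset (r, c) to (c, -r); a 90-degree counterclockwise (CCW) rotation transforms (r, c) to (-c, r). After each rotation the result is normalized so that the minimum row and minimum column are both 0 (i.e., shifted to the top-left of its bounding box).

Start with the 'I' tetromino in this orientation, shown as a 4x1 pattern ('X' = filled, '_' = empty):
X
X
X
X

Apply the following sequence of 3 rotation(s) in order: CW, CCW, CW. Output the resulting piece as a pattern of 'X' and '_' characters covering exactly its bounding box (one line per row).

Start:
X
X
X
X
After rotation 1 (CW):
XXXX
After rotation 2 (CCW):
X
X
X
X
After rotation 3 (CW):
XXXX

Answer: XXXX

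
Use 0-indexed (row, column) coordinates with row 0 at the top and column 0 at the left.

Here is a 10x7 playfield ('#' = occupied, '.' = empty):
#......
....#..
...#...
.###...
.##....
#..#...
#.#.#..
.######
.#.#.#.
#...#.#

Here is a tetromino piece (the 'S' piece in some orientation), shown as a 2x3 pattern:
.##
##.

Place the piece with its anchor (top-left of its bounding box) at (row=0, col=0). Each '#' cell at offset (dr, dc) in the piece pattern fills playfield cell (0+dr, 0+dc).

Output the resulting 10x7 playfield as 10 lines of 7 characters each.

Fill (0+0,0+1) = (0,1)
Fill (0+0,0+2) = (0,2)
Fill (0+1,0+0) = (1,0)
Fill (0+1,0+1) = (1,1)

Answer: ###....
##..#..
...#...
.###...
.##....
#..#...
#.#.#..
.######
.#.#.#.
#...#.#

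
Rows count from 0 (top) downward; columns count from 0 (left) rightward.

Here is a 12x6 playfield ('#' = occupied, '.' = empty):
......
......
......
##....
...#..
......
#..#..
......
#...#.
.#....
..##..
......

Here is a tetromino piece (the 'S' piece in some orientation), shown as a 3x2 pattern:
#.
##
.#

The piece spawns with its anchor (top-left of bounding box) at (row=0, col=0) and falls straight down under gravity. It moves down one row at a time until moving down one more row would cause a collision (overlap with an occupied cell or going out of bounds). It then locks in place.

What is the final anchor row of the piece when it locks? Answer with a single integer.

Answer: 0

Derivation:
Spawn at (row=0, col=0). Try each row:
  row 0: fits
  row 1: blocked -> lock at row 0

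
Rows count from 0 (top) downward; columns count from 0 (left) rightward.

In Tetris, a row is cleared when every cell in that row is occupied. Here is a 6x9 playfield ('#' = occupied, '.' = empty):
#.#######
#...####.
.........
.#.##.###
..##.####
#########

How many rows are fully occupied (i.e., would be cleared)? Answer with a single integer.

Check each row:
  row 0: 1 empty cell -> not full
  row 1: 4 empty cells -> not full
  row 2: 9 empty cells -> not full
  row 3: 3 empty cells -> not full
  row 4: 3 empty cells -> not full
  row 5: 0 empty cells -> FULL (clear)
Total rows cleared: 1

Answer: 1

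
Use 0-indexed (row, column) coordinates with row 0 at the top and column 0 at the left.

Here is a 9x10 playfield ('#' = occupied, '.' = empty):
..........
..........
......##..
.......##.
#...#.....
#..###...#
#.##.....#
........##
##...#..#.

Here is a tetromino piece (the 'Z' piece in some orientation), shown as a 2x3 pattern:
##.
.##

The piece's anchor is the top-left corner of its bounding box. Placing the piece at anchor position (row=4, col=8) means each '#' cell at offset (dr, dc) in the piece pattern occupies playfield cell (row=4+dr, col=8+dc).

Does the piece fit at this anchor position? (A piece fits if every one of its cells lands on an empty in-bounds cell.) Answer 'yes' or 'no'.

Answer: no

Derivation:
Check each piece cell at anchor (4, 8):
  offset (0,0) -> (4,8): empty -> OK
  offset (0,1) -> (4,9): empty -> OK
  offset (1,1) -> (5,9): occupied ('#') -> FAIL
  offset (1,2) -> (5,10): out of bounds -> FAIL
All cells valid: no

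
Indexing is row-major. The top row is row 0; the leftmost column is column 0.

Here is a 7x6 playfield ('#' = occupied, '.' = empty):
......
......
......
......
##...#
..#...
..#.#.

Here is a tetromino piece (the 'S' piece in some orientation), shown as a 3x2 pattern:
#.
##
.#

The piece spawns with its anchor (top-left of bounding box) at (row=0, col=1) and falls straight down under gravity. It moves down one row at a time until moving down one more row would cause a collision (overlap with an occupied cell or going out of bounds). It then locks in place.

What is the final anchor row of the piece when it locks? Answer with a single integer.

Spawn at (row=0, col=1). Try each row:
  row 0: fits
  row 1: fits
  row 2: fits
  row 3: blocked -> lock at row 2

Answer: 2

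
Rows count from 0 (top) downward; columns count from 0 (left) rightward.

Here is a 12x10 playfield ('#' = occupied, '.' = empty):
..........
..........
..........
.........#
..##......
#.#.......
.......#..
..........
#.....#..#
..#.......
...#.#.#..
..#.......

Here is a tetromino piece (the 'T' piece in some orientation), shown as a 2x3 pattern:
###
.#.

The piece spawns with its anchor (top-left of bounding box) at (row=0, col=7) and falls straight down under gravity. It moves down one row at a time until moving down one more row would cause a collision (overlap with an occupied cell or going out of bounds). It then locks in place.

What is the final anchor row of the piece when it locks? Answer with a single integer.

Answer: 2

Derivation:
Spawn at (row=0, col=7). Try each row:
  row 0: fits
  row 1: fits
  row 2: fits
  row 3: blocked -> lock at row 2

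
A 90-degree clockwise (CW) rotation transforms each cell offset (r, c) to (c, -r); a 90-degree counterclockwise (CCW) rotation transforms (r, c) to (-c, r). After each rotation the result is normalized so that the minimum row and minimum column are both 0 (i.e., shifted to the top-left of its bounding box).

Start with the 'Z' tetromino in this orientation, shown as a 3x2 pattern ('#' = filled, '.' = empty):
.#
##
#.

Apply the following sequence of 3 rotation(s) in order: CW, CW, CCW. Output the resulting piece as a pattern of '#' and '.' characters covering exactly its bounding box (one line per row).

Answer: ##.
.##

Derivation:
Start:
.#
##
#.
After rotation 1 (CW):
##.
.##
After rotation 2 (CW):
.#
##
#.
After rotation 3 (CCW):
##.
.##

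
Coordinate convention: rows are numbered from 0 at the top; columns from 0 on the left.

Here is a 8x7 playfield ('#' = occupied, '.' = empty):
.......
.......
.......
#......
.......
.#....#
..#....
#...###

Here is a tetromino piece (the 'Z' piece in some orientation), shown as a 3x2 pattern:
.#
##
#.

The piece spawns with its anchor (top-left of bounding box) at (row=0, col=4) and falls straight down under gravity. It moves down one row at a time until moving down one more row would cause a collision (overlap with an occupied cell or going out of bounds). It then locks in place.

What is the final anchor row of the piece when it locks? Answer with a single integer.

Answer: 4

Derivation:
Spawn at (row=0, col=4). Try each row:
  row 0: fits
  row 1: fits
  row 2: fits
  row 3: fits
  row 4: fits
  row 5: blocked -> lock at row 4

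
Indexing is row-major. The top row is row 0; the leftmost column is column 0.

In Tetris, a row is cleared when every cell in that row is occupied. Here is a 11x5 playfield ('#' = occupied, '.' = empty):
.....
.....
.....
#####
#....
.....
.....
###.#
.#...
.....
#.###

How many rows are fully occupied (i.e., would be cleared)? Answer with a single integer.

Answer: 1

Derivation:
Check each row:
  row 0: 5 empty cells -> not full
  row 1: 5 empty cells -> not full
  row 2: 5 empty cells -> not full
  row 3: 0 empty cells -> FULL (clear)
  row 4: 4 empty cells -> not full
  row 5: 5 empty cells -> not full
  row 6: 5 empty cells -> not full
  row 7: 1 empty cell -> not full
  row 8: 4 empty cells -> not full
  row 9: 5 empty cells -> not full
  row 10: 1 empty cell -> not full
Total rows cleared: 1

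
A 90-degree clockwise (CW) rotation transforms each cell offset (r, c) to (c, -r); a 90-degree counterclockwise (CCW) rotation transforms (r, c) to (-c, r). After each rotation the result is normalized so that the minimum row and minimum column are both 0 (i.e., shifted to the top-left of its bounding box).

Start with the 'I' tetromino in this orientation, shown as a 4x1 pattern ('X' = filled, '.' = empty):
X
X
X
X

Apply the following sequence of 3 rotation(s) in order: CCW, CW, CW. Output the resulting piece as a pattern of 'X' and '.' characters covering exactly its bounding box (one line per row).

Answer: XXXX

Derivation:
Start:
X
X
X
X
After rotation 1 (CCW):
XXXX
After rotation 2 (CW):
X
X
X
X
After rotation 3 (CW):
XXXX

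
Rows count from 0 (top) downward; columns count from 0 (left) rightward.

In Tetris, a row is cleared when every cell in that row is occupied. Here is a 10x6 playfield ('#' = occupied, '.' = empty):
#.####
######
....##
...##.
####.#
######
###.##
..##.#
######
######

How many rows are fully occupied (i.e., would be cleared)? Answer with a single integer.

Check each row:
  row 0: 1 empty cell -> not full
  row 1: 0 empty cells -> FULL (clear)
  row 2: 4 empty cells -> not full
  row 3: 4 empty cells -> not full
  row 4: 1 empty cell -> not full
  row 5: 0 empty cells -> FULL (clear)
  row 6: 1 empty cell -> not full
  row 7: 3 empty cells -> not full
  row 8: 0 empty cells -> FULL (clear)
  row 9: 0 empty cells -> FULL (clear)
Total rows cleared: 4

Answer: 4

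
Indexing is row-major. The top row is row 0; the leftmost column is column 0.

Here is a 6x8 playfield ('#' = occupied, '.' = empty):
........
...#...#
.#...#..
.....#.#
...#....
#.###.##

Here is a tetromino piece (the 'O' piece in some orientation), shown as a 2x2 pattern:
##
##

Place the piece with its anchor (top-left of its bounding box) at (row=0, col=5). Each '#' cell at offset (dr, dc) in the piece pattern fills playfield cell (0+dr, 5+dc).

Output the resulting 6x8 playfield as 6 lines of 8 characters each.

Answer: .....##.
...#.###
.#...#..
.....#.#
...#....
#.###.##

Derivation:
Fill (0+0,5+0) = (0,5)
Fill (0+0,5+1) = (0,6)
Fill (0+1,5+0) = (1,5)
Fill (0+1,5+1) = (1,6)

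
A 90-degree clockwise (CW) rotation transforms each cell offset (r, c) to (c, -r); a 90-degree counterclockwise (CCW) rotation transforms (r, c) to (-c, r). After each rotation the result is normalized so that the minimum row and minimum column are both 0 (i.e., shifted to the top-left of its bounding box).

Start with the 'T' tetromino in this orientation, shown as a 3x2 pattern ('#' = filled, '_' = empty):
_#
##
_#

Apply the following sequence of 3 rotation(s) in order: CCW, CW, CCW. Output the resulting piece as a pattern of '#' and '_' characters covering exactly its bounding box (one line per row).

Answer: ###
_#_

Derivation:
Start:
_#
##
_#
After rotation 1 (CCW):
###
_#_
After rotation 2 (CW):
_#
##
_#
After rotation 3 (CCW):
###
_#_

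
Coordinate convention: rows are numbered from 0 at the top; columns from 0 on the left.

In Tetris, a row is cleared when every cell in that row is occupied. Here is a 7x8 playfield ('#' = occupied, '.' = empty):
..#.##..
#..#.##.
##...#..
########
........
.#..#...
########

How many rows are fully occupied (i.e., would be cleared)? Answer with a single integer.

Check each row:
  row 0: 5 empty cells -> not full
  row 1: 4 empty cells -> not full
  row 2: 5 empty cells -> not full
  row 3: 0 empty cells -> FULL (clear)
  row 4: 8 empty cells -> not full
  row 5: 6 empty cells -> not full
  row 6: 0 empty cells -> FULL (clear)
Total rows cleared: 2

Answer: 2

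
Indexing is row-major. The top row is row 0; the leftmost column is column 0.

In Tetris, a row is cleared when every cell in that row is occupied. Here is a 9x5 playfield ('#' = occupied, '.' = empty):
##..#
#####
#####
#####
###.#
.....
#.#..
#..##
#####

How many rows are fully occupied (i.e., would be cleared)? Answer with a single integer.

Check each row:
  row 0: 2 empty cells -> not full
  row 1: 0 empty cells -> FULL (clear)
  row 2: 0 empty cells -> FULL (clear)
  row 3: 0 empty cells -> FULL (clear)
  row 4: 1 empty cell -> not full
  row 5: 5 empty cells -> not full
  row 6: 3 empty cells -> not full
  row 7: 2 empty cells -> not full
  row 8: 0 empty cells -> FULL (clear)
Total rows cleared: 4

Answer: 4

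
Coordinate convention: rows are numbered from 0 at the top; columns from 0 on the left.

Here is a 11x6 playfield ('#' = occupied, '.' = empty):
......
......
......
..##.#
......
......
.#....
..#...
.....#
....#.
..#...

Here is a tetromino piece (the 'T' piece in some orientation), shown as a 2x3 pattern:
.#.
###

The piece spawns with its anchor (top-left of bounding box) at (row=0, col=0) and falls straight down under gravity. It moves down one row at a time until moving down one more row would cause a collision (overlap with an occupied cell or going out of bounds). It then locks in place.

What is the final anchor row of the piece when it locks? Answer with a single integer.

Answer: 1

Derivation:
Spawn at (row=0, col=0). Try each row:
  row 0: fits
  row 1: fits
  row 2: blocked -> lock at row 1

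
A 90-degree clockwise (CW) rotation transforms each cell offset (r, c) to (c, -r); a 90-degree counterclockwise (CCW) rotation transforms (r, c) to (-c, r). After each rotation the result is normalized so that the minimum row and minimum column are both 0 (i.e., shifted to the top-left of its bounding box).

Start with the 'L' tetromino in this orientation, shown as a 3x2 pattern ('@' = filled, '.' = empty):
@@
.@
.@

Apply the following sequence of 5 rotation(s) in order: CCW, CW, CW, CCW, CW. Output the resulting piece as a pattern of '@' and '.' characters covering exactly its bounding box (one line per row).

Start:
@@
.@
.@
After rotation 1 (CCW):
@@@
@..
After rotation 2 (CW):
@@
.@
.@
After rotation 3 (CW):
..@
@@@
After rotation 4 (CCW):
@@
.@
.@
After rotation 5 (CW):
..@
@@@

Answer: ..@
@@@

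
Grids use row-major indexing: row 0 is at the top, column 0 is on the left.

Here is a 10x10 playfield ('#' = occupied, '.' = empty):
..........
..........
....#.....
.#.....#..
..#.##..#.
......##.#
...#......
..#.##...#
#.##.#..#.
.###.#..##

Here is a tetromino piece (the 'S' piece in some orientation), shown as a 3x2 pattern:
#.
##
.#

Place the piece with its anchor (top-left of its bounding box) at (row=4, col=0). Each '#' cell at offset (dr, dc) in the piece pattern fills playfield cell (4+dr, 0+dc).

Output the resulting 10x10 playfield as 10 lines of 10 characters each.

Fill (4+0,0+0) = (4,0)
Fill (4+1,0+0) = (5,0)
Fill (4+1,0+1) = (5,1)
Fill (4+2,0+1) = (6,1)

Answer: ..........
..........
....#.....
.#.....#..
#.#.##..#.
##....##.#
.#.#......
..#.##...#
#.##.#..#.
.###.#..##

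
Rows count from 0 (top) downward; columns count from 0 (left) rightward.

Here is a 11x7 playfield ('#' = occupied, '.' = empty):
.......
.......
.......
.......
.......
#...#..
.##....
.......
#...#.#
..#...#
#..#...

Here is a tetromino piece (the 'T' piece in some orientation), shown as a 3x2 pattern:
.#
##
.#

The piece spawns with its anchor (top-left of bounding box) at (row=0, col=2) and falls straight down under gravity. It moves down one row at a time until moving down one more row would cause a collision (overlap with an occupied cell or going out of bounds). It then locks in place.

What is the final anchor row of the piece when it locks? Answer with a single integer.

Answer: 4

Derivation:
Spawn at (row=0, col=2). Try each row:
  row 0: fits
  row 1: fits
  row 2: fits
  row 3: fits
  row 4: fits
  row 5: blocked -> lock at row 4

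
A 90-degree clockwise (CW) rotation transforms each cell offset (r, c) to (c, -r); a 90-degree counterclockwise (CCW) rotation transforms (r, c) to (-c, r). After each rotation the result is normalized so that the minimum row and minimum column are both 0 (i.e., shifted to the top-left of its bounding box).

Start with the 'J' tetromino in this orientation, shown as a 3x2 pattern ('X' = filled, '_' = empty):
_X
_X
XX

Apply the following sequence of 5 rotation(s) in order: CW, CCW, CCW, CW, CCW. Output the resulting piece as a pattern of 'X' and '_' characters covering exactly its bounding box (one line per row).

Answer: XXX
__X

Derivation:
Start:
_X
_X
XX
After rotation 1 (CW):
X__
XXX
After rotation 2 (CCW):
_X
_X
XX
After rotation 3 (CCW):
XXX
__X
After rotation 4 (CW):
_X
_X
XX
After rotation 5 (CCW):
XXX
__X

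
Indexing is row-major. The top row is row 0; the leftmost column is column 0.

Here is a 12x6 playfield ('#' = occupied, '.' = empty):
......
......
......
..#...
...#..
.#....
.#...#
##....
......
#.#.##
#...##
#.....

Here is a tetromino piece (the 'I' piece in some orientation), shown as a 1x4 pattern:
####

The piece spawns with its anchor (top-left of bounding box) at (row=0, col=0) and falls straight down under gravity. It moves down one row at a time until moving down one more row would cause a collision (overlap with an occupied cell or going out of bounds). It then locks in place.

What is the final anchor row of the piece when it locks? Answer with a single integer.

Spawn at (row=0, col=0). Try each row:
  row 0: fits
  row 1: fits
  row 2: fits
  row 3: blocked -> lock at row 2

Answer: 2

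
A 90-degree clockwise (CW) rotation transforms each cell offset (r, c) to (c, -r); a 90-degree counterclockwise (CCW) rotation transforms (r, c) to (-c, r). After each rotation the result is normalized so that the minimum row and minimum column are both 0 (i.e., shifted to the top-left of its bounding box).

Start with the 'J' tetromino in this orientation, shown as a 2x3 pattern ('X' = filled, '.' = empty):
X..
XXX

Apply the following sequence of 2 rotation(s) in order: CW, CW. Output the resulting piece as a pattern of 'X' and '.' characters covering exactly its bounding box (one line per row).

Answer: XXX
..X

Derivation:
Start:
X..
XXX
After rotation 1 (CW):
XX
X.
X.
After rotation 2 (CW):
XXX
..X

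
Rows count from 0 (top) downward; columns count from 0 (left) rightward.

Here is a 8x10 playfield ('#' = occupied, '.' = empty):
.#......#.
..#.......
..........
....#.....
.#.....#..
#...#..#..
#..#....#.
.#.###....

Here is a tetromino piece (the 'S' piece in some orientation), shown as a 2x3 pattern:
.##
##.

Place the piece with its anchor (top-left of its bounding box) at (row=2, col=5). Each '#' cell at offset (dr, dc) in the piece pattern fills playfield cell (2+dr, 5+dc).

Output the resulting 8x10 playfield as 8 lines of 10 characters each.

Answer: .#......#.
..#.......
......##..
....###...
.#.....#..
#...#..#..
#..#....#.
.#.###....

Derivation:
Fill (2+0,5+1) = (2,6)
Fill (2+0,5+2) = (2,7)
Fill (2+1,5+0) = (3,5)
Fill (2+1,5+1) = (3,6)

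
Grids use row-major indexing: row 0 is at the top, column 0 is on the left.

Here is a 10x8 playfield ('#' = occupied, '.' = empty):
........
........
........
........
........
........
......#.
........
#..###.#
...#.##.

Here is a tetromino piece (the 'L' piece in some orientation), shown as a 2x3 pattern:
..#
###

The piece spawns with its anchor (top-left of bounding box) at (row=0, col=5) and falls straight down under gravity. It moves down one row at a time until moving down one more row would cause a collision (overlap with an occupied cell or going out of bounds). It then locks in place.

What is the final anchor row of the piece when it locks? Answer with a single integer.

Spawn at (row=0, col=5). Try each row:
  row 0: fits
  row 1: fits
  row 2: fits
  row 3: fits
  row 4: fits
  row 5: blocked -> lock at row 4

Answer: 4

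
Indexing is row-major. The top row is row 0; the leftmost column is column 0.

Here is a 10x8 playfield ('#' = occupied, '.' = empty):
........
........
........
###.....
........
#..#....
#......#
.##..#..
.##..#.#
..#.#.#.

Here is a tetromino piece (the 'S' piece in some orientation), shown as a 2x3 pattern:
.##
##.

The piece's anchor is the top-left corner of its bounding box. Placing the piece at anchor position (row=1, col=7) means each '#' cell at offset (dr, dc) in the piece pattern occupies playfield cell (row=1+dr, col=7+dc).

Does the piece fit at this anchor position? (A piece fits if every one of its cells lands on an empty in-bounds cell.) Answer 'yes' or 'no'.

Answer: no

Derivation:
Check each piece cell at anchor (1, 7):
  offset (0,1) -> (1,8): out of bounds -> FAIL
  offset (0,2) -> (1,9): out of bounds -> FAIL
  offset (1,0) -> (2,7): empty -> OK
  offset (1,1) -> (2,8): out of bounds -> FAIL
All cells valid: no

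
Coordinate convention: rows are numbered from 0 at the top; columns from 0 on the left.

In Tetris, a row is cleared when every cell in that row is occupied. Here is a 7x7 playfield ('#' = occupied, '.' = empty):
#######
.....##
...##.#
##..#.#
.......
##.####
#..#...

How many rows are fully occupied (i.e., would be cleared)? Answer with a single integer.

Check each row:
  row 0: 0 empty cells -> FULL (clear)
  row 1: 5 empty cells -> not full
  row 2: 4 empty cells -> not full
  row 3: 3 empty cells -> not full
  row 4: 7 empty cells -> not full
  row 5: 1 empty cell -> not full
  row 6: 5 empty cells -> not full
Total rows cleared: 1

Answer: 1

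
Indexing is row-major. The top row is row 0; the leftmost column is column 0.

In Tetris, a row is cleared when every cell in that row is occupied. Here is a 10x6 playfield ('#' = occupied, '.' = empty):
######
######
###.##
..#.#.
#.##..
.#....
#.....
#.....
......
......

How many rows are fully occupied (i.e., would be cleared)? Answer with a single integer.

Check each row:
  row 0: 0 empty cells -> FULL (clear)
  row 1: 0 empty cells -> FULL (clear)
  row 2: 1 empty cell -> not full
  row 3: 4 empty cells -> not full
  row 4: 3 empty cells -> not full
  row 5: 5 empty cells -> not full
  row 6: 5 empty cells -> not full
  row 7: 5 empty cells -> not full
  row 8: 6 empty cells -> not full
  row 9: 6 empty cells -> not full
Total rows cleared: 2

Answer: 2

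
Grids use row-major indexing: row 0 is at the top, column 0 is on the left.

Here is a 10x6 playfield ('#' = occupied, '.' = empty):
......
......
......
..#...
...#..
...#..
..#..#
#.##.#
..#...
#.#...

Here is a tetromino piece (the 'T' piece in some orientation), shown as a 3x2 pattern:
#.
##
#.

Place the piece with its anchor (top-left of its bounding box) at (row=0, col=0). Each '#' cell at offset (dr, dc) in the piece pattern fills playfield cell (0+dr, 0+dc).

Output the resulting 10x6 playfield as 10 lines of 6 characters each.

Fill (0+0,0+0) = (0,0)
Fill (0+1,0+0) = (1,0)
Fill (0+1,0+1) = (1,1)
Fill (0+2,0+0) = (2,0)

Answer: #.....
##....
#.....
..#...
...#..
...#..
..#..#
#.##.#
..#...
#.#...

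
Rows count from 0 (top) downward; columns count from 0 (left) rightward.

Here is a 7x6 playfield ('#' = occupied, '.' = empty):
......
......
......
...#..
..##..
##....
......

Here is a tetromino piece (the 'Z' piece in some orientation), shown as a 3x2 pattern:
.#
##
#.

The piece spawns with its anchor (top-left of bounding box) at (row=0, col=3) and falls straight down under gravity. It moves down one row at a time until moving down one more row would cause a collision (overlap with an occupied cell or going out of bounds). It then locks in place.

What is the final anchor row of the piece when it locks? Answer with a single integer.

Spawn at (row=0, col=3). Try each row:
  row 0: fits
  row 1: blocked -> lock at row 0

Answer: 0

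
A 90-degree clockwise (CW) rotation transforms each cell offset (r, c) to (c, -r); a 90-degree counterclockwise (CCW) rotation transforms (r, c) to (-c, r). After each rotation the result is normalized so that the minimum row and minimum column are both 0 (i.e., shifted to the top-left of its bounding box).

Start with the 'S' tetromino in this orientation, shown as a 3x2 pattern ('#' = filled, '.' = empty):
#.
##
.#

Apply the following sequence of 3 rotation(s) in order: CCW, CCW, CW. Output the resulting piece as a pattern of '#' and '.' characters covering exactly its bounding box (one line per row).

Answer: .##
##.

Derivation:
Start:
#.
##
.#
After rotation 1 (CCW):
.##
##.
After rotation 2 (CCW):
#.
##
.#
After rotation 3 (CW):
.##
##.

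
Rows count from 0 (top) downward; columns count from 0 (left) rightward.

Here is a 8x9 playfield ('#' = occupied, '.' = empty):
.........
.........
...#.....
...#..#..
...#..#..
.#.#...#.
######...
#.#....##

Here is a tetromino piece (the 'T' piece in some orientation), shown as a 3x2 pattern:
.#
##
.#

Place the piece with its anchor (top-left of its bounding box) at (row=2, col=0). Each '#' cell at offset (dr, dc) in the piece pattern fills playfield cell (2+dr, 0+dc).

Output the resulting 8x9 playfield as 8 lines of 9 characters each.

Fill (2+0,0+1) = (2,1)
Fill (2+1,0+0) = (3,0)
Fill (2+1,0+1) = (3,1)
Fill (2+2,0+1) = (4,1)

Answer: .........
.........
.#.#.....
##.#..#..
.#.#..#..
.#.#...#.
######...
#.#....##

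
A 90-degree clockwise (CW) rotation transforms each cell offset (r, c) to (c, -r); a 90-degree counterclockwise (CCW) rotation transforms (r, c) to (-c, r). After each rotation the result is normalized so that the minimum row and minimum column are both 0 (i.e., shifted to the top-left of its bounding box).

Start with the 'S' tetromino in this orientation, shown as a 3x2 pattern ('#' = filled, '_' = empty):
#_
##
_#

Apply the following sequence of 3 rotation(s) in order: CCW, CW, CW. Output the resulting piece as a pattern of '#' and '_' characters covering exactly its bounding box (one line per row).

Start:
#_
##
_#
After rotation 1 (CCW):
_##
##_
After rotation 2 (CW):
#_
##
_#
After rotation 3 (CW):
_##
##_

Answer: _##
##_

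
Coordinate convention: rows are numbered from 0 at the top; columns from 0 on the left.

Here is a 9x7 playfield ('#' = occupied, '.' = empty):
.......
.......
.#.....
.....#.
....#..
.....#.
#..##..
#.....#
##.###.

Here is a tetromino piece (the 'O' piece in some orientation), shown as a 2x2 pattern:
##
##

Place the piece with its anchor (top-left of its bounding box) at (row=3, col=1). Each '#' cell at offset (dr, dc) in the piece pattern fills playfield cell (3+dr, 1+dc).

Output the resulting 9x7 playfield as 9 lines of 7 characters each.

Answer: .......
.......
.#.....
.##..#.
.##.#..
.....#.
#..##..
#.....#
##.###.

Derivation:
Fill (3+0,1+0) = (3,1)
Fill (3+0,1+1) = (3,2)
Fill (3+1,1+0) = (4,1)
Fill (3+1,1+1) = (4,2)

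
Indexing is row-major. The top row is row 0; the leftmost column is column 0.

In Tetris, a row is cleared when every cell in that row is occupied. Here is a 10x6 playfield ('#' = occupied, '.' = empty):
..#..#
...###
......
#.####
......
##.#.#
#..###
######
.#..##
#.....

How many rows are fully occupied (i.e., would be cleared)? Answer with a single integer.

Answer: 1

Derivation:
Check each row:
  row 0: 4 empty cells -> not full
  row 1: 3 empty cells -> not full
  row 2: 6 empty cells -> not full
  row 3: 1 empty cell -> not full
  row 4: 6 empty cells -> not full
  row 5: 2 empty cells -> not full
  row 6: 2 empty cells -> not full
  row 7: 0 empty cells -> FULL (clear)
  row 8: 3 empty cells -> not full
  row 9: 5 empty cells -> not full
Total rows cleared: 1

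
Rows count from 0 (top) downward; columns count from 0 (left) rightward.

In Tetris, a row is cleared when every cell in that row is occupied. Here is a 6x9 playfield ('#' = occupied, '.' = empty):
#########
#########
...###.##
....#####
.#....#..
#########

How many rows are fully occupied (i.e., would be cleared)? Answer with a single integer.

Check each row:
  row 0: 0 empty cells -> FULL (clear)
  row 1: 0 empty cells -> FULL (clear)
  row 2: 4 empty cells -> not full
  row 3: 4 empty cells -> not full
  row 4: 7 empty cells -> not full
  row 5: 0 empty cells -> FULL (clear)
Total rows cleared: 3

Answer: 3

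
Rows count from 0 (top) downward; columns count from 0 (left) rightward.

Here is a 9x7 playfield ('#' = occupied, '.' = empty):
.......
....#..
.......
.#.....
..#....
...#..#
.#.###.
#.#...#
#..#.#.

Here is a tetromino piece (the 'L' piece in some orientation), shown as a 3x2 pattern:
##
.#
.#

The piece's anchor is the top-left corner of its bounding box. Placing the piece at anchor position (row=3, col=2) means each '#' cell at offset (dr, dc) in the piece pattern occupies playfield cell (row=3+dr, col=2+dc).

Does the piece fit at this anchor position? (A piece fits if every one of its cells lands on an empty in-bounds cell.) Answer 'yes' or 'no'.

Answer: no

Derivation:
Check each piece cell at anchor (3, 2):
  offset (0,0) -> (3,2): empty -> OK
  offset (0,1) -> (3,3): empty -> OK
  offset (1,1) -> (4,3): empty -> OK
  offset (2,1) -> (5,3): occupied ('#') -> FAIL
All cells valid: no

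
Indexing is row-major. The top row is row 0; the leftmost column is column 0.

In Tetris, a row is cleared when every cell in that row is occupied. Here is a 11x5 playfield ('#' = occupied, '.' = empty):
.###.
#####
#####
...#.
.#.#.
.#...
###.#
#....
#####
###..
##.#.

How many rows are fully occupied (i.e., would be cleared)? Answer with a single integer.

Check each row:
  row 0: 2 empty cells -> not full
  row 1: 0 empty cells -> FULL (clear)
  row 2: 0 empty cells -> FULL (clear)
  row 3: 4 empty cells -> not full
  row 4: 3 empty cells -> not full
  row 5: 4 empty cells -> not full
  row 6: 1 empty cell -> not full
  row 7: 4 empty cells -> not full
  row 8: 0 empty cells -> FULL (clear)
  row 9: 2 empty cells -> not full
  row 10: 2 empty cells -> not full
Total rows cleared: 3

Answer: 3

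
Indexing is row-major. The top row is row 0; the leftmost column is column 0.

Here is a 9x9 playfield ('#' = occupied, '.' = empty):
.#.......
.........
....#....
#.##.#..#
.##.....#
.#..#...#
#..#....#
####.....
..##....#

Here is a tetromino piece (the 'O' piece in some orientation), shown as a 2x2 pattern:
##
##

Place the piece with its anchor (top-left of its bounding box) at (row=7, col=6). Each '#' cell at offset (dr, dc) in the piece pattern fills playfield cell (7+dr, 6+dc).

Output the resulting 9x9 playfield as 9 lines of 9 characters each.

Fill (7+0,6+0) = (7,6)
Fill (7+0,6+1) = (7,7)
Fill (7+1,6+0) = (8,6)
Fill (7+1,6+1) = (8,7)

Answer: .#.......
.........
....#....
#.##.#..#
.##.....#
.#..#...#
#..#....#
####..##.
..##..###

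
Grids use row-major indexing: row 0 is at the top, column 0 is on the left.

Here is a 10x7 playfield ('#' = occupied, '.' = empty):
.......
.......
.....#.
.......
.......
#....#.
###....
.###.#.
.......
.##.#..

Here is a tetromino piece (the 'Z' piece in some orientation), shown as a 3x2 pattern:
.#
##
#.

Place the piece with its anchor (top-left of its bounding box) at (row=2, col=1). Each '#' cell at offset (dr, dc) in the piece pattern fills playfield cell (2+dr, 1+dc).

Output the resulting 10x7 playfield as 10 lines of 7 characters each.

Fill (2+0,1+1) = (2,2)
Fill (2+1,1+0) = (3,1)
Fill (2+1,1+1) = (3,2)
Fill (2+2,1+0) = (4,1)

Answer: .......
.......
..#..#.
.##....
.#.....
#....#.
###....
.###.#.
.......
.##.#..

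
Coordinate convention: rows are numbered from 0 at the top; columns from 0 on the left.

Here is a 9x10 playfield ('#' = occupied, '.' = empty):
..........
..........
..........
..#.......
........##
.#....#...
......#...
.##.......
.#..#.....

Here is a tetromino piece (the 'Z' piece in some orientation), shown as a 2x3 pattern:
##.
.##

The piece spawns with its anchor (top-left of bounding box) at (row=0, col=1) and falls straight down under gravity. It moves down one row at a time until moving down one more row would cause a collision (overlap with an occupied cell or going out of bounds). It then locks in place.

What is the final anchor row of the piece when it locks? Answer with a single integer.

Answer: 1

Derivation:
Spawn at (row=0, col=1). Try each row:
  row 0: fits
  row 1: fits
  row 2: blocked -> lock at row 1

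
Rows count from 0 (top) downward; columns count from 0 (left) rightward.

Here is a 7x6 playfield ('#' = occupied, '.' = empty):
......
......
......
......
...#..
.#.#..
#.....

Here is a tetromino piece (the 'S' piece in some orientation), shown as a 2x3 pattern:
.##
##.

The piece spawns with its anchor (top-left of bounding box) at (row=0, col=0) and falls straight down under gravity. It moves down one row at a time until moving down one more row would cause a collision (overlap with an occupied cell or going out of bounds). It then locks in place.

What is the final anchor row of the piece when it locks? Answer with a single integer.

Spawn at (row=0, col=0). Try each row:
  row 0: fits
  row 1: fits
  row 2: fits
  row 3: fits
  row 4: blocked -> lock at row 3

Answer: 3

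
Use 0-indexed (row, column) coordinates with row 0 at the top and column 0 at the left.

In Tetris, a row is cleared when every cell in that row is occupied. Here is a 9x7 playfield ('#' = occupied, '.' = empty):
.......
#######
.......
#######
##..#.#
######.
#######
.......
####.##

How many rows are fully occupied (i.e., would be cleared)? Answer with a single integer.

Check each row:
  row 0: 7 empty cells -> not full
  row 1: 0 empty cells -> FULL (clear)
  row 2: 7 empty cells -> not full
  row 3: 0 empty cells -> FULL (clear)
  row 4: 3 empty cells -> not full
  row 5: 1 empty cell -> not full
  row 6: 0 empty cells -> FULL (clear)
  row 7: 7 empty cells -> not full
  row 8: 1 empty cell -> not full
Total rows cleared: 3

Answer: 3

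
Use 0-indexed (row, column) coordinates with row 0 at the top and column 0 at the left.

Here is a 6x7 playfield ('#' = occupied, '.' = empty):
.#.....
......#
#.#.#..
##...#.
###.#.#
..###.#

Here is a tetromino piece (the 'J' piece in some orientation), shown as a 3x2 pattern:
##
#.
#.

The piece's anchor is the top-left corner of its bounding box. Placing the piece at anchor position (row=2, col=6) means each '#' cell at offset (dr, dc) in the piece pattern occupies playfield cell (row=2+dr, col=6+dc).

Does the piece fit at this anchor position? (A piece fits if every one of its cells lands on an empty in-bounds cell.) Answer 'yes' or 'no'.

Answer: no

Derivation:
Check each piece cell at anchor (2, 6):
  offset (0,0) -> (2,6): empty -> OK
  offset (0,1) -> (2,7): out of bounds -> FAIL
  offset (1,0) -> (3,6): empty -> OK
  offset (2,0) -> (4,6): occupied ('#') -> FAIL
All cells valid: no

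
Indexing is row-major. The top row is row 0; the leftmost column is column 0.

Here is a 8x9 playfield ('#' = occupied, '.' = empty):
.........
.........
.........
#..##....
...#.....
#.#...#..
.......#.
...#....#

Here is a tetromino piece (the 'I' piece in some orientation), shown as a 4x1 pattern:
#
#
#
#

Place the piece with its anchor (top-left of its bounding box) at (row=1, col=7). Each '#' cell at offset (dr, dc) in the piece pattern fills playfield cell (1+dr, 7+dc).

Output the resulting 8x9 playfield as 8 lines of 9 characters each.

Answer: .........
.......#.
.......#.
#..##..#.
...#...#.
#.#...#..
.......#.
...#....#

Derivation:
Fill (1+0,7+0) = (1,7)
Fill (1+1,7+0) = (2,7)
Fill (1+2,7+0) = (3,7)
Fill (1+3,7+0) = (4,7)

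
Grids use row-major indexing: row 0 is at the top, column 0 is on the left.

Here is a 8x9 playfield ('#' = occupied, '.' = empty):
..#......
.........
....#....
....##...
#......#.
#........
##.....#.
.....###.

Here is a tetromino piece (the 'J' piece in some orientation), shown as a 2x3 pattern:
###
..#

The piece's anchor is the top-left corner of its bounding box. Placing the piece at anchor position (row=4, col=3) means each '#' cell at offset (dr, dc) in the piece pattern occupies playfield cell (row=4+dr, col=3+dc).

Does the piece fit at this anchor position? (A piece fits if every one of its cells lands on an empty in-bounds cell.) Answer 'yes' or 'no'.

Answer: yes

Derivation:
Check each piece cell at anchor (4, 3):
  offset (0,0) -> (4,3): empty -> OK
  offset (0,1) -> (4,4): empty -> OK
  offset (0,2) -> (4,5): empty -> OK
  offset (1,2) -> (5,5): empty -> OK
All cells valid: yes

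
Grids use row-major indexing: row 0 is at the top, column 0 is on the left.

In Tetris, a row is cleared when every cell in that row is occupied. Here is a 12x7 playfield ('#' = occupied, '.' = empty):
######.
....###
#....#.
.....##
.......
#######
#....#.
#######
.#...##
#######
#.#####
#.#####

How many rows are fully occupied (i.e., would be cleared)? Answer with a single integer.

Answer: 3

Derivation:
Check each row:
  row 0: 1 empty cell -> not full
  row 1: 4 empty cells -> not full
  row 2: 5 empty cells -> not full
  row 3: 5 empty cells -> not full
  row 4: 7 empty cells -> not full
  row 5: 0 empty cells -> FULL (clear)
  row 6: 5 empty cells -> not full
  row 7: 0 empty cells -> FULL (clear)
  row 8: 4 empty cells -> not full
  row 9: 0 empty cells -> FULL (clear)
  row 10: 1 empty cell -> not full
  row 11: 1 empty cell -> not full
Total rows cleared: 3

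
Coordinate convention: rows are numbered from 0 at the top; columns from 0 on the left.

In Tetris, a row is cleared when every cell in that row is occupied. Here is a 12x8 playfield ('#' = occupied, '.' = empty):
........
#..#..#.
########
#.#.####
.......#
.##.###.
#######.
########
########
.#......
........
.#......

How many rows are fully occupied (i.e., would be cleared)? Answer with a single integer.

Check each row:
  row 0: 8 empty cells -> not full
  row 1: 5 empty cells -> not full
  row 2: 0 empty cells -> FULL (clear)
  row 3: 2 empty cells -> not full
  row 4: 7 empty cells -> not full
  row 5: 3 empty cells -> not full
  row 6: 1 empty cell -> not full
  row 7: 0 empty cells -> FULL (clear)
  row 8: 0 empty cells -> FULL (clear)
  row 9: 7 empty cells -> not full
  row 10: 8 empty cells -> not full
  row 11: 7 empty cells -> not full
Total rows cleared: 3

Answer: 3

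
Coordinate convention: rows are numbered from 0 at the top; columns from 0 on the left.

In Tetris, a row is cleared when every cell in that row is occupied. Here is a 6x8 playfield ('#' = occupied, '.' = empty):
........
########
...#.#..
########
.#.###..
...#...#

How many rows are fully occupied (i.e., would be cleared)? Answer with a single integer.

Check each row:
  row 0: 8 empty cells -> not full
  row 1: 0 empty cells -> FULL (clear)
  row 2: 6 empty cells -> not full
  row 3: 0 empty cells -> FULL (clear)
  row 4: 4 empty cells -> not full
  row 5: 6 empty cells -> not full
Total rows cleared: 2

Answer: 2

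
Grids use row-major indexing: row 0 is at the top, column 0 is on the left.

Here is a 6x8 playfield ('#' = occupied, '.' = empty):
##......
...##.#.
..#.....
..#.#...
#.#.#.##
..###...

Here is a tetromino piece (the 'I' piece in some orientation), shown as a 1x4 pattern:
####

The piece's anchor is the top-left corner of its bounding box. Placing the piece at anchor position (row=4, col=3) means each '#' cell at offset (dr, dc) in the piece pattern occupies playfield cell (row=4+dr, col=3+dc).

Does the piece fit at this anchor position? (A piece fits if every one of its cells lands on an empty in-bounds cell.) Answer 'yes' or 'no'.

Check each piece cell at anchor (4, 3):
  offset (0,0) -> (4,3): empty -> OK
  offset (0,1) -> (4,4): occupied ('#') -> FAIL
  offset (0,2) -> (4,5): empty -> OK
  offset (0,3) -> (4,6): occupied ('#') -> FAIL
All cells valid: no

Answer: no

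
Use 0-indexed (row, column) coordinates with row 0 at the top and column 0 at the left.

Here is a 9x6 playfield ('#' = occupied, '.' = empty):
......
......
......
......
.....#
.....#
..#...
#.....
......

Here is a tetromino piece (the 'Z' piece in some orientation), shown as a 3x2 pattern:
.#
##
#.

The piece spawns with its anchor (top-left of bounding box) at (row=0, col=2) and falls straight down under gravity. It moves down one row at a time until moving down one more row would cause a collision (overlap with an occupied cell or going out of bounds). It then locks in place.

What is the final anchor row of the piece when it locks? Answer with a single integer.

Spawn at (row=0, col=2). Try each row:
  row 0: fits
  row 1: fits
  row 2: fits
  row 3: fits
  row 4: blocked -> lock at row 3

Answer: 3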